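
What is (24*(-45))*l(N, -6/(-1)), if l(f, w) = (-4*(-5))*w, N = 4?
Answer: -129600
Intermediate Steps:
l(f, w) = 20*w
(24*(-45))*l(N, -6/(-1)) = (24*(-45))*(20*(-6/(-1))) = -21600*(-6*(-1)) = -21600*6 = -1080*120 = -129600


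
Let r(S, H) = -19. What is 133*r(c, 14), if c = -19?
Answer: -2527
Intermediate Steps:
133*r(c, 14) = 133*(-19) = -2527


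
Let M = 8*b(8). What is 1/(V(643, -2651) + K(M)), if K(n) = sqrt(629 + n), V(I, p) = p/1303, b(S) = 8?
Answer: 314023/106323076 + 5093427*sqrt(77)/1169553836 ≈ 0.041169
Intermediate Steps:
V(I, p) = p/1303 (V(I, p) = p*(1/1303) = p/1303)
M = 64 (M = 8*8 = 64)
1/(V(643, -2651) + K(M)) = 1/((1/1303)*(-2651) + sqrt(629 + 64)) = 1/(-2651/1303 + sqrt(693)) = 1/(-2651/1303 + 3*sqrt(77))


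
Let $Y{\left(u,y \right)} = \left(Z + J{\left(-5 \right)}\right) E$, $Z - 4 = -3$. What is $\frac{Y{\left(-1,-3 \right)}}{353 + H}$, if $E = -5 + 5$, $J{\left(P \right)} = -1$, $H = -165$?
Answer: $0$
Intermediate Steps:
$Z = 1$ ($Z = 4 - 3 = 1$)
$E = 0$
$Y{\left(u,y \right)} = 0$ ($Y{\left(u,y \right)} = \left(1 - 1\right) 0 = 0 \cdot 0 = 0$)
$\frac{Y{\left(-1,-3 \right)}}{353 + H} = \frac{0}{353 - 165} = \frac{0}{188} = 0 \cdot \frac{1}{188} = 0$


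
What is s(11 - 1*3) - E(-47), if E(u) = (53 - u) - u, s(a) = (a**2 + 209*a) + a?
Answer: 1597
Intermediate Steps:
s(a) = a**2 + 210*a
E(u) = 53 - 2*u
s(11 - 1*3) - E(-47) = (11 - 1*3)*(210 + (11 - 1*3)) - (53 - 2*(-47)) = (11 - 3)*(210 + (11 - 3)) - (53 + 94) = 8*(210 + 8) - 1*147 = 8*218 - 147 = 1744 - 147 = 1597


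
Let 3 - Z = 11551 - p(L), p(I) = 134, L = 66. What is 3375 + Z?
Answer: -8039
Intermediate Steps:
Z = -11414 (Z = 3 - (11551 - 1*134) = 3 - (11551 - 134) = 3 - 1*11417 = 3 - 11417 = -11414)
3375 + Z = 3375 - 11414 = -8039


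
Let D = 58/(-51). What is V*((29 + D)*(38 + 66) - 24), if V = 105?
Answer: 5129600/17 ≈ 3.0174e+5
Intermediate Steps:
D = -58/51 (D = 58*(-1/51) = -58/51 ≈ -1.1373)
V*((29 + D)*(38 + 66) - 24) = 105*((29 - 58/51)*(38 + 66) - 24) = 105*((1421/51)*104 - 24) = 105*(147784/51 - 24) = 105*(146560/51) = 5129600/17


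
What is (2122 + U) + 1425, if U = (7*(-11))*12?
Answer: 2623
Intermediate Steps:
U = -924 (U = -77*12 = -924)
(2122 + U) + 1425 = (2122 - 924) + 1425 = 1198 + 1425 = 2623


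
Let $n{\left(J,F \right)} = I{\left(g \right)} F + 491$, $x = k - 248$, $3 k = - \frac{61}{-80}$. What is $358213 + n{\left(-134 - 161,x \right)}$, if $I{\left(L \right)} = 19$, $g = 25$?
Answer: $\frac{84959239}{240} \approx 3.54 \cdot 10^{5}$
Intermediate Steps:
$k = \frac{61}{240}$ ($k = \frac{\left(-61\right) \frac{1}{-80}}{3} = \frac{\left(-61\right) \left(- \frac{1}{80}\right)}{3} = \frac{1}{3} \cdot \frac{61}{80} = \frac{61}{240} \approx 0.25417$)
$x = - \frac{59459}{240}$ ($x = \frac{61}{240} - 248 = - \frac{59459}{240} \approx -247.75$)
$n{\left(J,F \right)} = 491 + 19 F$ ($n{\left(J,F \right)} = 19 F + 491 = 491 + 19 F$)
$358213 + n{\left(-134 - 161,x \right)} = 358213 + \left(491 + 19 \left(- \frac{59459}{240}\right)\right) = 358213 + \left(491 - \frac{1129721}{240}\right) = 358213 - \frac{1011881}{240} = \frac{84959239}{240}$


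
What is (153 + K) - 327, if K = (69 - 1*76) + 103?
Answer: -78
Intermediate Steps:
K = 96 (K = (69 - 76) + 103 = -7 + 103 = 96)
(153 + K) - 327 = (153 + 96) - 327 = 249 - 327 = -78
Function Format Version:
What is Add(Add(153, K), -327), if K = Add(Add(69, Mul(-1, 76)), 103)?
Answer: -78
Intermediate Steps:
K = 96 (K = Add(Add(69, -76), 103) = Add(-7, 103) = 96)
Add(Add(153, K), -327) = Add(Add(153, 96), -327) = Add(249, -327) = -78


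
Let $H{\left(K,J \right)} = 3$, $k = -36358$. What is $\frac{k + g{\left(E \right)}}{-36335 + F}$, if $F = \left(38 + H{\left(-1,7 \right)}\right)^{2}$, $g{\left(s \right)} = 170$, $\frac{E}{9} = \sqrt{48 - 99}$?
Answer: $\frac{18094}{17327} \approx 1.0443$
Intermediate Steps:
$E = 9 i \sqrt{51}$ ($E = 9 \sqrt{48 - 99} = 9 \sqrt{-51} = 9 i \sqrt{51} \approx 64.273 i$)
$F = 1681$ ($F = \left(38 + 3\right)^{2} = 41^{2} = 1681$)
$\frac{k + g{\left(E \right)}}{-36335 + F} = \frac{-36358 + 170}{-36335 + 1681} = - \frac{36188}{-34654} = \left(-36188\right) \left(- \frac{1}{34654}\right) = \frac{18094}{17327}$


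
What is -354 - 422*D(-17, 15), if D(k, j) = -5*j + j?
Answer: 24966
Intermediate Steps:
D(k, j) = -4*j
-354 - 422*D(-17, 15) = -354 - (-1688)*15 = -354 - 422*(-60) = -354 + 25320 = 24966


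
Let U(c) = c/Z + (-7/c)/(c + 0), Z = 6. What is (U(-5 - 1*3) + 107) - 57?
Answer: 9323/192 ≈ 48.557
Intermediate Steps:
U(c) = -7/c**2 + c/6 (U(c) = c/6 + (-7/c)/(c + 0) = c*(1/6) + (-7/c)/c = c/6 - 7/c**2 = -7/c**2 + c/6)
(U(-5 - 1*3) + 107) - 57 = ((-7/(-5 - 1*3)**2 + (-5 - 1*3)/6) + 107) - 57 = ((-7/(-5 - 3)**2 + (-5 - 3)/6) + 107) - 57 = ((-7/(-8)**2 + (1/6)*(-8)) + 107) - 57 = ((-7*1/64 - 4/3) + 107) - 57 = ((-7/64 - 4/3) + 107) - 57 = (-277/192 + 107) - 57 = 20267/192 - 57 = 9323/192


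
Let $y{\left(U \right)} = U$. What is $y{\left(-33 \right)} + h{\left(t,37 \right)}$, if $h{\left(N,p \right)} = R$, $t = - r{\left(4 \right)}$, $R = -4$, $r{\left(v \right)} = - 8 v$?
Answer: $-37$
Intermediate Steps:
$t = 32$ ($t = - \left(-8\right) 4 = \left(-1\right) \left(-32\right) = 32$)
$h{\left(N,p \right)} = -4$
$y{\left(-33 \right)} + h{\left(t,37 \right)} = -33 - 4 = -37$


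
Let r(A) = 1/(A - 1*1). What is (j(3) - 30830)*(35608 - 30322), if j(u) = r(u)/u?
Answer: -162966499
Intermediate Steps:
r(A) = 1/(-1 + A) (r(A) = 1/(A - 1) = 1/(-1 + A))
j(u) = 1/(u*(-1 + u)) (j(u) = 1/((-1 + u)*u) = 1/(u*(-1 + u)))
(j(3) - 30830)*(35608 - 30322) = (1/(3*(-1 + 3)) - 30830)*(35608 - 30322) = ((1/3)/2 - 30830)*5286 = ((1/3)*(1/2) - 30830)*5286 = (1/6 - 30830)*5286 = -184979/6*5286 = -162966499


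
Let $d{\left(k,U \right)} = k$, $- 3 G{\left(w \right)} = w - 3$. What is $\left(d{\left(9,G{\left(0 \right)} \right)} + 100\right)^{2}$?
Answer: $11881$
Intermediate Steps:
$G{\left(w \right)} = 1 - \frac{w}{3}$ ($G{\left(w \right)} = - \frac{w - 3}{3} = - \frac{-3 + w}{3} = 1 - \frac{w}{3}$)
$\left(d{\left(9,G{\left(0 \right)} \right)} + 100\right)^{2} = \left(9 + 100\right)^{2} = 109^{2} = 11881$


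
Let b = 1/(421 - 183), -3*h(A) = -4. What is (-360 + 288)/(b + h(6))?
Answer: -51408/955 ≈ -53.830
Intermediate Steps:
h(A) = 4/3 (h(A) = -⅓*(-4) = 4/3)
b = 1/238 ≈ 0.0042017
(-360 + 288)/(b + h(6)) = (-360 + 288)/(1/238 + 4/3) = -72/955/714 = -72*714/955 = -51408/955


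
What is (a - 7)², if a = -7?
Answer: 196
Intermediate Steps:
(a - 7)² = (-7 - 7)² = (-14)² = 196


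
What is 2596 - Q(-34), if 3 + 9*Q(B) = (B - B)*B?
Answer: 7789/3 ≈ 2596.3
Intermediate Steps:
Q(B) = -1/3 (Q(B) = -1/3 + ((B - B)*B)/9 = -1/3 + (0*B)/9 = -1/3 + (1/9)*0 = -1/3 + 0 = -1/3)
2596 - Q(-34) = 2596 - 1*(-1/3) = 2596 + 1/3 = 7789/3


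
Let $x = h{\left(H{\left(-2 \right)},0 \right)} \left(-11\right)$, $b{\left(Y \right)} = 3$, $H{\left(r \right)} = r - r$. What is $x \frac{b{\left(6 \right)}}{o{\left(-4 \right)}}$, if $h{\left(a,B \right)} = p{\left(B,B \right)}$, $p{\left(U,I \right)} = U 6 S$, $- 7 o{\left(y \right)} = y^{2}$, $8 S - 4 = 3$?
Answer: $0$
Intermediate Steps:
$S = \frac{7}{8}$ ($S = \frac{1}{2} + \frac{1}{8} \cdot 3 = \frac{1}{2} + \frac{3}{8} = \frac{7}{8} \approx 0.875$)
$H{\left(r \right)} = 0$
$o{\left(y \right)} = - \frac{y^{2}}{7}$
$p{\left(U,I \right)} = \frac{21 U}{4}$ ($p{\left(U,I \right)} = U 6 \cdot \frac{7}{8} = 6 U \frac{7}{8} = \frac{21 U}{4}$)
$h{\left(a,B \right)} = \frac{21 B}{4}$
$x = 0$ ($x = \frac{21}{4} \cdot 0 \left(-11\right) = 0 \left(-11\right) = 0$)
$x \frac{b{\left(6 \right)}}{o{\left(-4 \right)}} = 0 \frac{3}{\left(- \frac{1}{7}\right) \left(-4\right)^{2}} = 0 \frac{3}{\left(- \frac{1}{7}\right) 16} = 0 \frac{3}{- \frac{16}{7}} = 0 \cdot 3 \left(- \frac{7}{16}\right) = 0 \left(- \frac{21}{16}\right) = 0$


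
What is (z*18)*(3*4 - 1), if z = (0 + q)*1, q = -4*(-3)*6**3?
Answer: 513216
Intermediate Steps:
q = 2592 (q = 12*216 = 2592)
z = 2592 (z = (0 + 2592)*1 = 2592*1 = 2592)
(z*18)*(3*4 - 1) = (2592*18)*(3*4 - 1) = 46656*(12 - 1) = 46656*11 = 513216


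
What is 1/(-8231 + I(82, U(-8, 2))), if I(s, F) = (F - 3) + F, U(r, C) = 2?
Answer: -1/8230 ≈ -0.00012151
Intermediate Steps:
I(s, F) = -3 + 2*F (I(s, F) = (-3 + F) + F = -3 + 2*F)
1/(-8231 + I(82, U(-8, 2))) = 1/(-8231 + (-3 + 2*2)) = 1/(-8231 + (-3 + 4)) = 1/(-8231 + 1) = 1/(-8230) = -1/8230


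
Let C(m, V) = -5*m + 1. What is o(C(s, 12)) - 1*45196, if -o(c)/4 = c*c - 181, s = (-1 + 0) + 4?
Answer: -45256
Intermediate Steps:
s = 3 (s = -1 + 4 = 3)
C(m, V) = 1 - 5*m
o(c) = 724 - 4*c**2 (o(c) = -4*(c*c - 181) = -4*(c**2 - 181) = -4*(-181 + c**2) = 724 - 4*c**2)
o(C(s, 12)) - 1*45196 = (724 - 4*(1 - 5*3)**2) - 1*45196 = (724 - 4*(1 - 15)**2) - 45196 = (724 - 4*(-14)**2) - 45196 = (724 - 4*196) - 45196 = (724 - 784) - 45196 = -60 - 45196 = -45256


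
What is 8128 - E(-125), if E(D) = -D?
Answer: 8003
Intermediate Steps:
8128 - E(-125) = 8128 - (-1)*(-125) = 8128 - 1*125 = 8128 - 125 = 8003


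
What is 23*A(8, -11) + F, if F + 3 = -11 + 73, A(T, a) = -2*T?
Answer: -309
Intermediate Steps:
F = 59 (F = -3 + (-11 + 73) = -3 + 62 = 59)
23*A(8, -11) + F = 23*(-2*8) + 59 = 23*(-16) + 59 = -368 + 59 = -309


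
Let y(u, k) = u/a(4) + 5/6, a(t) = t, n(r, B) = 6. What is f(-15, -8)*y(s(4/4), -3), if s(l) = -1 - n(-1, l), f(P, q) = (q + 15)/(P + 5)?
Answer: 77/120 ≈ 0.64167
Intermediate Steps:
f(P, q) = (15 + q)/(5 + P)
s(l) = -7 (s(l) = -1 - 1*6 = -1 - 6 = -7)
y(u, k) = ⅚ + u/4 (y(u, k) = u/4 + 5/6 = u*(¼) + 5*(⅙) = u/4 + ⅚ = ⅚ + u/4)
f(-15, -8)*y(s(4/4), -3) = ((15 - 8)/(5 - 15))*(⅚ + (¼)*(-7)) = (7/(-10))*(⅚ - 7/4) = -⅒*7*(-11/12) = -7/10*(-11/12) = 77/120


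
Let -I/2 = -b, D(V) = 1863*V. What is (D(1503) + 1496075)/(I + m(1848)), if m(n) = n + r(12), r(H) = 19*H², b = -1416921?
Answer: -2148082/1414629 ≈ -1.5185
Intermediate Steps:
m(n) = 2736 + n (m(n) = n + 19*12² = n + 19*144 = n + 2736 = 2736 + n)
I = -2833842 (I = -(-2)*(-1416921) = -2*1416921 = -2833842)
(D(1503) + 1496075)/(I + m(1848)) = (1863*1503 + 1496075)/(-2833842 + (2736 + 1848)) = (2800089 + 1496075)/(-2833842 + 4584) = 4296164/(-2829258) = 4296164*(-1/2829258) = -2148082/1414629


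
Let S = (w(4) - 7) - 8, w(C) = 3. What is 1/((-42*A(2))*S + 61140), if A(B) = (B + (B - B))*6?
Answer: 1/67188 ≈ 1.4884e-5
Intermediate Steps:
A(B) = 6*B (A(B) = (B + 0)*6 = B*6 = 6*B)
S = -12 (S = (3 - 7) - 8 = -4 - 8 = -12)
1/((-42*A(2))*S + 61140) = 1/(-252*2*(-12) + 61140) = 1/(-42*12*(-12) + 61140) = 1/(-504*(-12) + 61140) = 1/(6048 + 61140) = 1/67188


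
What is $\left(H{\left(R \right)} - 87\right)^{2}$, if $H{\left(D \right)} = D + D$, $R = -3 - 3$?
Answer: $9801$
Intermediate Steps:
$R = -6$
$H{\left(D \right)} = 2 D$
$\left(H{\left(R \right)} - 87\right)^{2} = \left(2 \left(-6\right) - 87\right)^{2} = \left(-12 - 87\right)^{2} = \left(-99\right)^{2} = 9801$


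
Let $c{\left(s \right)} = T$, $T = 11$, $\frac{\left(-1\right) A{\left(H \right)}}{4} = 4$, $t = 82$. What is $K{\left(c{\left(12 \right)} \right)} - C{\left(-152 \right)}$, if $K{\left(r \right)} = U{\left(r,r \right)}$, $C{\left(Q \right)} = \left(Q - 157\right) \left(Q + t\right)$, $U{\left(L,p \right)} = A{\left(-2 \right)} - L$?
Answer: $-21657$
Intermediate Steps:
$A{\left(H \right)} = -16$ ($A{\left(H \right)} = \left(-4\right) 4 = -16$)
$c{\left(s \right)} = 11$
$U{\left(L,p \right)} = -16 - L$
$C{\left(Q \right)} = \left(-157 + Q\right) \left(82 + Q\right)$ ($C{\left(Q \right)} = \left(Q - 157\right) \left(Q + 82\right) = \left(-157 + Q\right) \left(82 + Q\right)$)
$K{\left(r \right)} = -16 - r$
$K{\left(c{\left(12 \right)} \right)} - C{\left(-152 \right)} = \left(-16 - 11\right) - \left(-12874 + \left(-152\right)^{2} - -11400\right) = \left(-16 - 11\right) - \left(-12874 + 23104 + 11400\right) = -27 - 21630 = -21657$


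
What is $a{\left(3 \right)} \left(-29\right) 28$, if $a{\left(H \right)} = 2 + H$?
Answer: $-4060$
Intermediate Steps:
$a{\left(3 \right)} \left(-29\right) 28 = \left(2 + 3\right) \left(-29\right) 28 = 5 \left(-29\right) 28 = \left(-145\right) 28 = -4060$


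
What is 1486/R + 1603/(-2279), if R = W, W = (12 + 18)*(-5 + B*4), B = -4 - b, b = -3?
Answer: -1909702/307665 ≈ -6.2071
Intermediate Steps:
B = -1 (B = -4 - 1*(-3) = -4 + 3 = -1)
W = -270 (W = (12 + 18)*(-5 - 1*4) = 30*(-5 - 4) = 30*(-9) = -270)
R = -270
1486/R + 1603/(-2279) = 1486/(-270) + 1603/(-2279) = 1486*(-1/270) + 1603*(-1/2279) = -743/135 - 1603/2279 = -1909702/307665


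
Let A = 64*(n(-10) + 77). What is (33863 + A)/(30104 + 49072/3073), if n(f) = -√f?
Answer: 119204743/92558664 - 24584*I*√10/11569833 ≈ 1.2879 - 0.0067193*I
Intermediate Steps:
A = 4928 - 64*I*√10 (A = 64*(-√(-10) + 77) = 64*(-I*√10 + 77) = 64*(77 - I*√10) = 4928 - 64*I*√10 ≈ 4928.0 - 202.39*I)
(33863 + A)/(30104 + 49072/3073) = (33863 + (4928 - 64*I*√10))/(30104 + 49072/3073) = (38791 - 64*I*√10)/(30104 + 49072*(1/3073)) = (38791 - 64*I*√10)/(30104 + 49072/3073) = (38791 - 64*I*√10)/(92558664/3073) = (38791 - 64*I*√10)*(3073/92558664) = 119204743/92558664 - 24584*I*√10/11569833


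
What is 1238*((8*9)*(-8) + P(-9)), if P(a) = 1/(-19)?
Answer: -13549910/19 ≈ -7.1315e+5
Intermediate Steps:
P(a) = -1/19
1238*((8*9)*(-8) + P(-9)) = 1238*((8*9)*(-8) - 1/19) = 1238*(72*(-8) - 1/19) = 1238*(-576 - 1/19) = 1238*(-10945/19) = -13549910/19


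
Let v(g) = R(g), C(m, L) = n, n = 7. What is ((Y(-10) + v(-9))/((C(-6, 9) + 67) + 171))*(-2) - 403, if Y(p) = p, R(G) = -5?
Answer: -19741/49 ≈ -402.88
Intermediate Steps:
C(m, L) = 7
v(g) = -5
((Y(-10) + v(-9))/((C(-6, 9) + 67) + 171))*(-2) - 403 = ((-10 - 5)/((7 + 67) + 171))*(-2) - 403 = -15/(74 + 171)*(-2) - 403 = -15/245*(-2) - 403 = -15*1/245*(-2) - 403 = -3/49*(-2) - 403 = 6/49 - 403 = -19741/49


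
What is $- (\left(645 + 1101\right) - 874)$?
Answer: $-872$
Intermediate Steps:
$- (\left(645 + 1101\right) - 874) = - (1746 - 874) = \left(-1\right) 872 = -872$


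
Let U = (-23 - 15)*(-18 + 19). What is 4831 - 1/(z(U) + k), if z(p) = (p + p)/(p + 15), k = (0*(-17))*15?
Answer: 367133/76 ≈ 4830.7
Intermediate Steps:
U = -38 (U = -38*1 = -38)
k = 0 (k = 0*15 = 0)
z(p) = 2*p/(15 + p) (z(p) = (2*p)/(15 + p) = 2*p/(15 + p))
4831 - 1/(z(U) + k) = 4831 - 1/(2*(-38)/(15 - 38) + 0) = 4831 - 1/(2*(-38)/(-23) + 0) = 4831 - 1/(2*(-38)*(-1/23) + 0) = 4831 - 1/(76/23 + 0) = 4831 - 1/76/23 = 4831 - 1*23/76 = 4831 - 23/76 = 367133/76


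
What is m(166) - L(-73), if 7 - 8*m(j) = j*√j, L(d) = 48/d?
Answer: 895/584 - 83*√166/4 ≈ -265.81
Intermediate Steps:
m(j) = 7/8 - j^(3/2)/8 (m(j) = 7/8 - j*√j/8 = 7/8 - j^(3/2)/8)
m(166) - L(-73) = (7/8 - 83*√166/4) - 48/(-73) = (7/8 - 83*√166/4) - 48*(-1)/73 = (7/8 - 83*√166/4) - 1*(-48/73) = (7/8 - 83*√166/4) + 48/73 = 895/584 - 83*√166/4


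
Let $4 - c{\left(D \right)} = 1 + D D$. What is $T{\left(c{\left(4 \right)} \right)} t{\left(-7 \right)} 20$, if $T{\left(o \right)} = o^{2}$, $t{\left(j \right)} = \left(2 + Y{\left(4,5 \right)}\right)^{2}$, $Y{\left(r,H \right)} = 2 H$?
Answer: $486720$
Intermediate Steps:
$c{\left(D \right)} = 3 - D^{2}$ ($c{\left(D \right)} = 4 - \left(1 + D D\right) = 4 - \left(1 + D^{2}\right) = 3 - D^{2}$)
$t{\left(j \right)} = 144$ ($t{\left(j \right)} = \left(2 + 2 \cdot 5\right)^{2} = \left(2 + 10\right)^{2} = 12^{2} = 144$)
$T{\left(c{\left(4 \right)} \right)} t{\left(-7 \right)} 20 = \left(3 - 4^{2}\right)^{2} \cdot 144 \cdot 20 = \left(3 - 16\right)^{2} \cdot 144 \cdot 20 = \left(-13\right)^{2} \cdot 144 \cdot 20 = 169 \cdot 144 \cdot 20 = 24336 \cdot 20 = 486720$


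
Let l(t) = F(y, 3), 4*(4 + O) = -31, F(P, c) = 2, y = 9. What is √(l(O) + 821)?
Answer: √823 ≈ 28.688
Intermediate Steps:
O = -47/4 (O = -4 + (¼)*(-31) = -4 - 31/4 = -47/4 ≈ -11.750)
l(t) = 2
√(l(O) + 821) = √(2 + 821) = √823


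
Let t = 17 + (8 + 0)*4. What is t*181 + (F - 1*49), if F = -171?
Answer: 8649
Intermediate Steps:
t = 49 (t = 17 + 8*4 = 17 + 32 = 49)
t*181 + (F - 1*49) = 49*181 + (-171 - 1*49) = 8869 + (-171 - 49) = 8869 - 220 = 8649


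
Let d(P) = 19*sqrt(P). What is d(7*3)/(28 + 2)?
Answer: 19*sqrt(21)/30 ≈ 2.9023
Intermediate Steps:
d(7*3)/(28 + 2) = (19*sqrt(7*3))/(28 + 2) = (19*sqrt(21))/30 = (19*sqrt(21))*(1/30) = 19*sqrt(21)/30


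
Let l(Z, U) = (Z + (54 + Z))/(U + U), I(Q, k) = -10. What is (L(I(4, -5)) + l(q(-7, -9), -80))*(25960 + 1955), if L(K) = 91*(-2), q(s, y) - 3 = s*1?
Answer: -81416889/16 ≈ -5.0886e+6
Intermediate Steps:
q(s, y) = 3 + s (q(s, y) = 3 + s*1 = 3 + s)
l(Z, U) = (54 + 2*Z)/(2*U) (l(Z, U) = (54 + 2*Z)/((2*U)) = (54 + 2*Z)*(1/(2*U)) = (54 + 2*Z)/(2*U))
L(K) = -182
(L(I(4, -5)) + l(q(-7, -9), -80))*(25960 + 1955) = (-182 + (27 + (3 - 7))/(-80))*(25960 + 1955) = (-182 - (27 - 4)/80)*27915 = (-182 - 1/80*23)*27915 = (-182 - 23/80)*27915 = -14583/80*27915 = -81416889/16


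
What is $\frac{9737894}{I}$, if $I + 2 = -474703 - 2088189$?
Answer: $- \frac{4868947}{1281447} \approx -3.7996$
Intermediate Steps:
$I = -2562894$ ($I = -2 - 2562892 = -2562894$)
$\frac{9737894}{I} = \frac{9737894}{-2562894} = 9737894 \left(- \frac{1}{2562894}\right) = - \frac{4868947}{1281447}$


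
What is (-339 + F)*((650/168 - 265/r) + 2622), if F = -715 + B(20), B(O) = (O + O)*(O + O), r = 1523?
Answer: 4366835447/3046 ≈ 1.4336e+6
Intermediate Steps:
B(O) = 4*O² (B(O) = (2*O)*(2*O) = 4*O²)
F = 885 (F = -715 + 4*20² = -715 + 4*400 = -715 + 1600 = 885)
(-339 + F)*((650/168 - 265/r) + 2622) = (-339 + 885)*((650/168 - 265/1523) + 2622) = 546*((650*(1/168) - 265*1/1523) + 2622) = 546*((325/84 - 265/1523) + 2622) = 546*(472715/127932 + 2622) = 546*(335910419/127932) = 4366835447/3046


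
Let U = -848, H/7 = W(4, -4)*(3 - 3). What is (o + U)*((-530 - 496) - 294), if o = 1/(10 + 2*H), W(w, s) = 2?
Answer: 1119228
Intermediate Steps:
H = 0 (H = 7*(2*(3 - 3)) = 7*(2*0) = 7*0 = 0)
o = ⅒ (o = 1/(10 + 2*0) = 1/(10 + 0) = 1/10 = ⅒ ≈ 0.10000)
(o + U)*((-530 - 496) - 294) = (⅒ - 848)*((-530 - 496) - 294) = -8479*(-1026 - 294)/10 = -8479/10*(-1320) = 1119228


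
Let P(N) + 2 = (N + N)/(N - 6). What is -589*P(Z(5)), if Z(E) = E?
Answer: 7068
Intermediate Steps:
P(N) = -2 + 2*N/(-6 + N) (P(N) = -2 + (N + N)/(N - 6) = -2 + (2*N)/(-6 + N) = -2 + 2*N/(-6 + N))
-589*P(Z(5)) = -7068/(-6 + 5) = -7068/(-1) = -7068*(-1) = -589*(-12) = 7068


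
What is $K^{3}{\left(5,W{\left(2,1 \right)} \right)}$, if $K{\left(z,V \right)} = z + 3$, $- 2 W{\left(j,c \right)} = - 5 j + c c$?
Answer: $512$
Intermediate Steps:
$W{\left(j,c \right)} = - \frac{c^{2}}{2} + \frac{5 j}{2}$ ($W{\left(j,c \right)} = - \frac{- 5 j + c c}{2} = - \frac{- 5 j + c^{2}}{2} = - \frac{c^{2} - 5 j}{2} = - \frac{c^{2}}{2} + \frac{5 j}{2}$)
$K{\left(z,V \right)} = 3 + z$
$K^{3}{\left(5,W{\left(2,1 \right)} \right)} = \left(3 + 5\right)^{3} = 8^{3} = 512$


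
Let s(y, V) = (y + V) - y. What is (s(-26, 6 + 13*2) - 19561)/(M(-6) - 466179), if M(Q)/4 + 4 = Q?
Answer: 19529/466219 ≈ 0.041888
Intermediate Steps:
M(Q) = -16 + 4*Q
s(y, V) = V (s(y, V) = (V + y) - y = V)
(s(-26, 6 + 13*2) - 19561)/(M(-6) - 466179) = ((6 + 13*2) - 19561)/((-16 + 4*(-6)) - 466179) = ((6 + 26) - 19561)/((-16 - 24) - 466179) = (32 - 19561)/(-40 - 466179) = -19529/(-466219) = -19529*(-1/466219) = 19529/466219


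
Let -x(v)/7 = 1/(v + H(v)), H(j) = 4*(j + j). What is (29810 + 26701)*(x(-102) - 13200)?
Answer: -25362122149/34 ≈ -7.4595e+8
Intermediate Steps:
H(j) = 8*j (H(j) = 4*(2*j) = 8*j)
x(v) = -7/(9*v) (x(v) = -7/(v + 8*v) = -7*1/(9*v) = -7/(9*v))
(29810 + 26701)*(x(-102) - 13200) = (29810 + 26701)*(-7/9/(-102) - 13200) = 56511*(-7/9*(-1/102) - 13200) = 56511*(7/918 - 13200) = 56511*(-12117593/918) = -25362122149/34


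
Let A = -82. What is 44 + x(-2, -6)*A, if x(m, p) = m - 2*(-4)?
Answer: -448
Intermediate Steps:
x(m, p) = 8 + m (x(m, p) = m + 8 = 8 + m)
44 + x(-2, -6)*A = 44 + (8 - 2)*(-82) = 44 + 6*(-82) = 44 - 492 = -448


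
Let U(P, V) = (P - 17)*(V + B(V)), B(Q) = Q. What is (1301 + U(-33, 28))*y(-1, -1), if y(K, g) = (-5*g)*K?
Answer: 7495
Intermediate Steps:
U(P, V) = 2*V*(-17 + P) (U(P, V) = (P - 17)*(V + V) = (-17 + P)*(2*V) = 2*V*(-17 + P))
y(K, g) = -5*K*g
(1301 + U(-33, 28))*y(-1, -1) = (1301 + 2*28*(-17 - 33))*(-5*(-1)*(-1)) = (1301 + 2*28*(-50))*(-5) = (1301 - 2800)*(-5) = -1499*(-5) = 7495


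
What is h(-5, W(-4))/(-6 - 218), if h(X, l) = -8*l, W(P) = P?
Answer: -⅐ ≈ -0.14286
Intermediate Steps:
h(-5, W(-4))/(-6 - 218) = (-8*(-4))/(-6 - 218) = 32/(-224) = -1/224*32 = -⅐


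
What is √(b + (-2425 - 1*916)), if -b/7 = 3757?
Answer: 2*I*√7410 ≈ 172.16*I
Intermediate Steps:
b = -26299 (b = -7*3757 = -26299)
√(b + (-2425 - 1*916)) = √(-26299 + (-2425 - 1*916)) = √(-26299 + (-2425 - 916)) = √(-26299 - 3341) = √(-29640) = 2*I*√7410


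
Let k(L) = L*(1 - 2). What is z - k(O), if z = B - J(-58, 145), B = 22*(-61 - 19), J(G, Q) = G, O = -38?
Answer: -1740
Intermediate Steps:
B = -1760 (B = 22*(-80) = -1760)
k(L) = -L (k(L) = L*(-1) = -L)
z = -1702 (z = -1760 - 1*(-58) = -1760 + 58 = -1702)
z - k(O) = -1702 - (-1)*(-38) = -1702 - 1*38 = -1702 - 38 = -1740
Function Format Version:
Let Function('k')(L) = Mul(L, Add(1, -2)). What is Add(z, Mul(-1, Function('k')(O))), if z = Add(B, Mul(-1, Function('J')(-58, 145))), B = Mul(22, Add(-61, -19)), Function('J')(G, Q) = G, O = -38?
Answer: -1740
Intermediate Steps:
B = -1760 (B = Mul(22, -80) = -1760)
Function('k')(L) = Mul(-1, L) (Function('k')(L) = Mul(L, -1) = Mul(-1, L))
z = -1702 (z = Add(-1760, Mul(-1, -58)) = Add(-1760, 58) = -1702)
Add(z, Mul(-1, Function('k')(O))) = Add(-1702, Mul(-1, Mul(-1, -38))) = Add(-1702, Mul(-1, 38)) = Add(-1702, -38) = -1740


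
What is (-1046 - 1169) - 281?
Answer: -2496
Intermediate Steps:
(-1046 - 1169) - 281 = -2215 - 281 = -2496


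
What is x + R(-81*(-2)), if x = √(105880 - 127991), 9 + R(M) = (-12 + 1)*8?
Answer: -97 + I*√22111 ≈ -97.0 + 148.7*I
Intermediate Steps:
R(M) = -97 (R(M) = -9 + (-12 + 1)*8 = -9 - 11*8 = -9 - 88 = -97)
x = I*√22111 (x = √(-22111) = I*√22111 ≈ 148.7*I)
x + R(-81*(-2)) = I*√22111 - 97 = -97 + I*√22111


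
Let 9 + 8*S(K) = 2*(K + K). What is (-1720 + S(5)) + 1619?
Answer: -797/8 ≈ -99.625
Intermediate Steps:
S(K) = -9/8 + K/2 (S(K) = -9/8 + (2*(K + K))/8 = -9/8 + (2*(2*K))/8 = -9/8 + (4*K)/8 = -9/8 + K/2)
(-1720 + S(5)) + 1619 = (-1720 + (-9/8 + (½)*5)) + 1619 = (-1720 + (-9/8 + 5/2)) + 1619 = (-1720 + 11/8) + 1619 = -13749/8 + 1619 = -797/8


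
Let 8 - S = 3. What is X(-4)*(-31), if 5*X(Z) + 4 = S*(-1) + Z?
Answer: 403/5 ≈ 80.600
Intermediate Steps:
S = 5 (S = 8 - 1*3 = 8 - 3 = 5)
X(Z) = -9/5 + Z/5 (X(Z) = -⅘ + (5*(-1) + Z)/5 = -⅘ + (-5 + Z)/5 = -⅘ + (-1 + Z/5) = -9/5 + Z/5)
X(-4)*(-31) = (-9/5 + (⅕)*(-4))*(-31) = (-9/5 - ⅘)*(-31) = -13/5*(-31) = 403/5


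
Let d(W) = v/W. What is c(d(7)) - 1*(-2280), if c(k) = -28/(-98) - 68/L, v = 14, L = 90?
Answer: 718052/315 ≈ 2279.5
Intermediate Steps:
d(W) = 14/W
c(k) = -148/315 (c(k) = -28/(-98) - 68/90 = -28*(-1/98) - 68*1/90 = 2/7 - 34/45 = -148/315)
c(d(7)) - 1*(-2280) = -148/315 - 1*(-2280) = -148/315 + 2280 = 718052/315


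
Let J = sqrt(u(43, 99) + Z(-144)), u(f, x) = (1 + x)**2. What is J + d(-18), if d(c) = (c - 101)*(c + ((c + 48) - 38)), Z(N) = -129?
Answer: 3094 + sqrt(9871) ≈ 3193.4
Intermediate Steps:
d(c) = (-101 + c)*(10 + 2*c) (d(c) = (-101 + c)*(c + ((48 + c) - 38)) = (-101 + c)*(c + (10 + c)) = (-101 + c)*(10 + 2*c))
J = sqrt(9871) (J = sqrt((1 + 99)**2 - 129) = sqrt(100**2 - 129) = sqrt(10000 - 129) = sqrt(9871) ≈ 99.353)
J + d(-18) = sqrt(9871) + (-1010 - 192*(-18) + 2*(-18)**2) = sqrt(9871) + (-1010 + 3456 + 2*324) = sqrt(9871) + (-1010 + 3456 + 648) = sqrt(9871) + 3094 = 3094 + sqrt(9871)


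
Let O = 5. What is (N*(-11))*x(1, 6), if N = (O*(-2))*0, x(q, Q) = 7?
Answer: 0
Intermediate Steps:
N = 0 (N = (5*(-2))*0 = -10*0 = 0)
(N*(-11))*x(1, 6) = (0*(-11))*7 = 0*7 = 0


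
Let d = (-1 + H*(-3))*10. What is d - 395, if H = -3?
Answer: -315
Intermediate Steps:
d = 80 (d = (-1 - 3*(-3))*10 = (-1 + 9)*10 = 8*10 = 80)
d - 395 = 80 - 395 = -315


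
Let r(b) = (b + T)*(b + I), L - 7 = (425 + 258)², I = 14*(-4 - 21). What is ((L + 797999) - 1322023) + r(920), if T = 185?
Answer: 572322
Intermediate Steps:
I = -350 (I = 14*(-25) = -350)
L = 466496 (L = 7 + (425 + 258)² = 7 + 683² = 7 + 466489 = 466496)
r(b) = (-350 + b)*(185 + b) (r(b) = (b + 185)*(b - 350) = (185 + b)*(-350 + b) = (-350 + b)*(185 + b))
((L + 797999) - 1322023) + r(920) = ((466496 + 797999) - 1322023) + (-64750 + 920² - 165*920) = (1264495 - 1322023) + (-64750 + 846400 - 151800) = -57528 + 629850 = 572322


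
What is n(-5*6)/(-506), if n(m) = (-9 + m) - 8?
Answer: 47/506 ≈ 0.092885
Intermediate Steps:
n(m) = -17 + m
n(-5*6)/(-506) = (-17 - 5*6)/(-506) = (-17 - 30)*(-1/506) = -47*(-1/506) = 47/506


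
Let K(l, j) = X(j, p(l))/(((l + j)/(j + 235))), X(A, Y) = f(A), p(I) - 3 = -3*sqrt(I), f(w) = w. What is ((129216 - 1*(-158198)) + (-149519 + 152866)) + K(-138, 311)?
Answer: 50471459/173 ≈ 2.9174e+5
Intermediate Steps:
p(I) = 3 - 3*sqrt(I)
X(A, Y) = A
K(l, j) = j*(235 + j)/(j + l) (K(l, j) = j/(((l + j)/(j + 235))) = j/(((j + l)/(235 + j))) = j*((235 + j)/(j + l)) = j*(235 + j)/(j + l))
((129216 - 1*(-158198)) + (-149519 + 152866)) + K(-138, 311) = ((129216 - 1*(-158198)) + (-149519 + 152866)) + 311*(235 + 311)/(311 - 138) = ((129216 + 158198) + 3347) + 311*546/173 = (287414 + 3347) + 311*(1/173)*546 = 290761 + 169806/173 = 50471459/173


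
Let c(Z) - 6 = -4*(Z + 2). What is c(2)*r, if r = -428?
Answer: 4280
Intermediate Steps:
c(Z) = -2 - 4*Z (c(Z) = 6 - 4*(Z + 2) = 6 - 4*(2 + Z) = 6 + (-8 - 4*Z) = -2 - 4*Z)
c(2)*r = (-2 - 4*2)*(-428) = (-2 - 8)*(-428) = -10*(-428) = 4280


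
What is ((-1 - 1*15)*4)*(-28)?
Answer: 1792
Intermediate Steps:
((-1 - 1*15)*4)*(-28) = ((-1 - 15)*4)*(-28) = -16*4*(-28) = -64*(-28) = 1792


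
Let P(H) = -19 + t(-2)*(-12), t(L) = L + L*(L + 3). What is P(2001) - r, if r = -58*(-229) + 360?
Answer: -13613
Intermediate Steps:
t(L) = L + L*(3 + L)
r = 13642 (r = 13282 + 360 = 13642)
P(H) = 29 (P(H) = -19 - 2*(4 - 2)*(-12) = -19 - 2*2*(-12) = -19 - 4*(-12) = -19 + 48 = 29)
P(2001) - r = 29 - 1*13642 = 29 - 13642 = -13613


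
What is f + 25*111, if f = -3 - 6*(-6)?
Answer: 2808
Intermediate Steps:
f = 33 (f = -3 + 36 = 33)
f + 25*111 = 33 + 25*111 = 33 + 2775 = 2808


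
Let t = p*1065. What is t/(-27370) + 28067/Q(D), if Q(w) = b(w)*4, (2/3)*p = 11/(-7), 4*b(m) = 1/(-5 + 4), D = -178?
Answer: -2150935583/76636 ≈ -28067.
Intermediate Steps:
b(m) = -1/4 (b(m) = 1/(4*(-5 + 4)) = (1/4)/(-1) = (1/4)*(-1) = -1/4)
p = -33/14 (p = 3*(11/(-7))/2 = 3*(11*(-1/7))/2 = (3/2)*(-11/7) = -33/14 ≈ -2.3571)
Q(w) = -1 (Q(w) = -1/4*4 = -1)
t = -35145/14 (t = -33/14*1065 = -35145/14 ≈ -2510.4)
t/(-27370) + 28067/Q(D) = -35145/14/(-27370) + 28067/(-1) = -35145/14*(-1/27370) + 28067*(-1) = 7029/76636 - 28067 = -2150935583/76636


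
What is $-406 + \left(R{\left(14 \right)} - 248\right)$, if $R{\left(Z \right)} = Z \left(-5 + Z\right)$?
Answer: $-528$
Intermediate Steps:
$-406 + \left(R{\left(14 \right)} - 248\right) = -406 + \left(14 \left(-5 + 14\right) - 248\right) = -406 + \left(14 \cdot 9 - 248\right) = -406 + \left(126 - 248\right) = -406 - 122 = -528$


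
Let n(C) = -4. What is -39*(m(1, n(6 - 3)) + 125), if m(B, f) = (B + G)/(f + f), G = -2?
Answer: -39039/8 ≈ -4879.9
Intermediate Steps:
m(B, f) = (-2 + B)/(2*f) (m(B, f) = (B - 2)/(f + f) = (-2 + B)/((2*f)) = (-2 + B)*(1/(2*f)) = (-2 + B)/(2*f))
-39*(m(1, n(6 - 3)) + 125) = -39*((½)*(-2 + 1)/(-4) + 125) = -39*((½)*(-¼)*(-1) + 125) = -39*(⅛ + 125) = -39*1001/8 = -39039/8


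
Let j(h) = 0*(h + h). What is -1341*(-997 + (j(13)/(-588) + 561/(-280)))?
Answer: 375105861/280 ≈ 1.3397e+6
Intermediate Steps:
j(h) = 0 (j(h) = 0*(2*h) = 0)
-1341*(-997 + (j(13)/(-588) + 561/(-280))) = -1341*(-997 + (0/(-588) + 561/(-280))) = -1341*(-997 + (0*(-1/588) + 561*(-1/280))) = -1341*(-997 + (0 - 561/280)) = -1341*(-997 - 561/280) = -1341*(-279721/280) = 375105861/280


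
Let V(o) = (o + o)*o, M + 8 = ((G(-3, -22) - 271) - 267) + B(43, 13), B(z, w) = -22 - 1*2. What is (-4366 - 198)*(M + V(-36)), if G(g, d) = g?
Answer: -9214716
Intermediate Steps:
B(z, w) = -24 (B(z, w) = -22 - 2 = -24)
M = -573 (M = -8 + (((-3 - 271) - 267) - 24) = -8 + ((-274 - 267) - 24) = -8 + (-541 - 24) = -8 - 565 = -573)
V(o) = 2*o² (V(o) = (2*o)*o = 2*o²)
(-4366 - 198)*(M + V(-36)) = (-4366 - 198)*(-573 + 2*(-36)²) = -4564*(-573 + 2*1296) = -4564*(-573 + 2592) = -4564*2019 = -9214716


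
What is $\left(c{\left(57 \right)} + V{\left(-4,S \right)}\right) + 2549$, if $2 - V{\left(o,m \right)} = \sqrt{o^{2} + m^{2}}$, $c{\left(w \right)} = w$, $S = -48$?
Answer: $2608 - 4 \sqrt{145} \approx 2559.8$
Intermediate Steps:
$V{\left(o,m \right)} = 2 - \sqrt{m^{2} + o^{2}}$ ($V{\left(o,m \right)} = 2 - \sqrt{o^{2} + m^{2}} = 2 - \sqrt{m^{2} + o^{2}}$)
$\left(c{\left(57 \right)} + V{\left(-4,S \right)}\right) + 2549 = \left(57 + \left(2 - \sqrt{\left(-48\right)^{2} + \left(-4\right)^{2}}\right)\right) + 2549 = \left(57 + \left(2 - \sqrt{2304 + 16}\right)\right) + 2549 = \left(57 + \left(2 - \sqrt{2320}\right)\right) + 2549 = \left(57 + \left(2 - 4 \sqrt{145}\right)\right) + 2549 = \left(59 - 4 \sqrt{145}\right) + 2549 = 2608 - 4 \sqrt{145}$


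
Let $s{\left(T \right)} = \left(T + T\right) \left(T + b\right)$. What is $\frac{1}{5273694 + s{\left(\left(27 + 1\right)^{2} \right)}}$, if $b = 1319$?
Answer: $\frac{1}{8571198} \approx 1.1667 \cdot 10^{-7}$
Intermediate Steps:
$s{\left(T \right)} = 2 T \left(1319 + T\right)$ ($s{\left(T \right)} = \left(T + T\right) \left(T + 1319\right) = 2 T \left(1319 + T\right)$)
$\frac{1}{5273694 + s{\left(\left(27 + 1\right)^{2} \right)}} = \frac{1}{5273694 + 2 \left(27 + 1\right)^{2} \left(1319 + \left(27 + 1\right)^{2}\right)} = \frac{1}{5273694 + 2 \cdot 28^{2} \left(1319 + 28^{2}\right)} = \frac{1}{5273694 + 2 \cdot 784 \left(1319 + 784\right)} = \frac{1}{5273694 + 2 \cdot 784 \cdot 2103} = \frac{1}{5273694 + 3297504} = \frac{1}{8571198}$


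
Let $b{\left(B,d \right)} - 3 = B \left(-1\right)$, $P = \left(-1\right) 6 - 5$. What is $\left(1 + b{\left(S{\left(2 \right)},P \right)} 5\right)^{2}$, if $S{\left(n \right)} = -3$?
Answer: $961$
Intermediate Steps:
$P = -11$ ($P = -6 - 5 = -11$)
$b{\left(B,d \right)} = 3 - B$ ($b{\left(B,d \right)} = 3 + B \left(-1\right) = 3 - B$)
$\left(1 + b{\left(S{\left(2 \right)},P \right)} 5\right)^{2} = \left(1 + \left(3 - -3\right) 5\right)^{2} = \left(1 + \left(3 + 3\right) 5\right)^{2} = \left(1 + 6 \cdot 5\right)^{2} = \left(1 + 30\right)^{2} = 31^{2} = 961$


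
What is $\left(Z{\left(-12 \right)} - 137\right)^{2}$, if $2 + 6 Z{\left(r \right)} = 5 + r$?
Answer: $\frac{76729}{4} \approx 19182.0$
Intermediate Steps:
$Z{\left(r \right)} = \frac{1}{2} + \frac{r}{6}$ ($Z{\left(r \right)} = - \frac{1}{3} + \frac{5 + r}{6} = - \frac{1}{3} + \left(\frac{5}{6} + \frac{r}{6}\right) = \frac{1}{2} + \frac{r}{6}$)
$\left(Z{\left(-12 \right)} - 137\right)^{2} = \left(\left(\frac{1}{2} + \frac{1}{6} \left(-12\right)\right) - 137\right)^{2} = \left(\left(\frac{1}{2} - 2\right) - 137\right)^{2} = \left(- \frac{3}{2} - 137\right)^{2} = \left(- \frac{277}{2}\right)^{2} = \frac{76729}{4}$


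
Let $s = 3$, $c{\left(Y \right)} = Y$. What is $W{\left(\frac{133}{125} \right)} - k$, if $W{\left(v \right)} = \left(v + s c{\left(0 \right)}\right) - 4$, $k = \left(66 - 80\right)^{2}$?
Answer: $- \frac{24867}{125} \approx -198.94$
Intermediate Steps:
$k = 196$ ($k = \left(-14\right)^{2} = 196$)
$W{\left(v \right)} = -4 + v$ ($W{\left(v \right)} = \left(v + 3 \cdot 0\right) - 4 = \left(v + 0\right) - 4 = v - 4 = -4 + v$)
$W{\left(\frac{133}{125} \right)} - k = \left(-4 + \frac{133}{125}\right) - 196 = - \frac{367}{125} - 196 = - \frac{24867}{125}$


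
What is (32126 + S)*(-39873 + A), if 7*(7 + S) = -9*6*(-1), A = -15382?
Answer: -12426131185/7 ≈ -1.7752e+9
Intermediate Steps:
S = 5/7 (S = -7 + (-9*6*(-1))/7 = -7 + (-54*(-1))/7 = -7 + (⅐)*54 = -7 + 54/7 = 5/7 ≈ 0.71429)
(32126 + S)*(-39873 + A) = (32126 + 5/7)*(-39873 - 15382) = (224887/7)*(-55255) = -12426131185/7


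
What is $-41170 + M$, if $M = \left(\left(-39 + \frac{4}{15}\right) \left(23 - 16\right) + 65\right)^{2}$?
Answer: $\frac{297214}{225} \approx 1321.0$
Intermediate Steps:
$M = \frac{9560464}{225}$ ($M = \left(\left(-39 + 4 \cdot \frac{1}{15}\right) 7 + 65\right)^{2} = \left(\left(-39 + \frac{4}{15}\right) 7 + 65\right)^{2} = \left(\left(- \frac{581}{15}\right) 7 + 65\right)^{2} = \left(- \frac{4067}{15} + 65\right)^{2} = \left(- \frac{3092}{15}\right)^{2} = \frac{9560464}{225} \approx 42491.0$)
$-41170 + M = -41170 + \frac{9560464}{225} = \frac{297214}{225}$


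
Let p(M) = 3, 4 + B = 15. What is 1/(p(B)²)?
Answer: ⅑ ≈ 0.11111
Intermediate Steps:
B = 11 (B = -4 + 15 = 11)
1/(p(B)²) = 1/(3²) = 1/9 = ⅑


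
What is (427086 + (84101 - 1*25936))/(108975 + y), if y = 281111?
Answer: 485251/390086 ≈ 1.2440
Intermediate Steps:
(427086 + (84101 - 1*25936))/(108975 + y) = (427086 + (84101 - 1*25936))/(108975 + 281111) = (427086 + (84101 - 25936))/390086 = (427086 + 58165)*(1/390086) = 485251*(1/390086) = 485251/390086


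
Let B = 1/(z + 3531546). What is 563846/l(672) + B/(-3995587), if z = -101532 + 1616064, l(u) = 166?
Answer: 5684143834134002395/1673449623596238 ≈ 3396.7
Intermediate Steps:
z = 1514532
B = 1/5046078 (B = 1/(1514532 + 3531546) = 1/5046078 ≈ 1.9817e-7)
563846/l(672) + B/(-3995587) = 563846/166 + (1/5046078)/(-3995587) = 563846*(1/166) + (1/5046078)*(-1/3995587) = 281923/83 - 1/20162043657786 = 5684143834134002395/1673449623596238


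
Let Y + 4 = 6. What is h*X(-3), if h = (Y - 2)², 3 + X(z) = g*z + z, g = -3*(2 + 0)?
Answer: 0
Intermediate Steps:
g = -6 (g = -3*2 = -6)
X(z) = -3 - 5*z (X(z) = -3 + (-6*z + z) = -3 - 5*z)
Y = 2 (Y = -4 + 6 = 2)
h = 0 (h = (2 - 2)² = 0² = 0)
h*X(-3) = 0*(-3 - 5*(-3)) = 0*(-3 + 15) = 0*12 = 0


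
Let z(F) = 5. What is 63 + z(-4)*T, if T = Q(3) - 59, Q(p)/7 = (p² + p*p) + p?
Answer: 503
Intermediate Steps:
Q(p) = 7*p + 14*p² (Q(p) = 7*((p² + p*p) + p) = 7*((p² + p²) + p) = 7*(2*p² + p) = 7*(p + 2*p²) = 7*p + 14*p²)
T = 88 (T = 7*3*(1 + 2*3) - 59 = 7*3*(1 + 6) - 59 = 7*3*7 - 59 = 147 - 59 = 88)
63 + z(-4)*T = 63 + 5*88 = 63 + 440 = 503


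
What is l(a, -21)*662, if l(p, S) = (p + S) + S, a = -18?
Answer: -39720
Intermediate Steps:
l(p, S) = p + 2*S (l(p, S) = (S + p) + S = p + 2*S)
l(a, -21)*662 = (-18 + 2*(-21))*662 = (-18 - 42)*662 = -60*662 = -39720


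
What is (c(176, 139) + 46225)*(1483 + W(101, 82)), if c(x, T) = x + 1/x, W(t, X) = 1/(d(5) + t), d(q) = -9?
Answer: 1114223266149/16192 ≈ 6.8813e+7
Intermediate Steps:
W(t, X) = 1/(-9 + t)
(c(176, 139) + 46225)*(1483 + W(101, 82)) = ((176 + 1/176) + 46225)*(1483 + 1/(-9 + 101)) = ((176 + 1/176) + 46225)*(1483 + 1/92) = (30977/176 + 46225)*(1483 + 1/92) = (8166577/176)*(136437/92) = 1114223266149/16192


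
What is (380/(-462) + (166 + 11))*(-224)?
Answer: -1302304/33 ≈ -39464.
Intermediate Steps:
(380/(-462) + (166 + 11))*(-224) = (380*(-1/462) + 177)*(-224) = (-190/231 + 177)*(-224) = (40697/231)*(-224) = -1302304/33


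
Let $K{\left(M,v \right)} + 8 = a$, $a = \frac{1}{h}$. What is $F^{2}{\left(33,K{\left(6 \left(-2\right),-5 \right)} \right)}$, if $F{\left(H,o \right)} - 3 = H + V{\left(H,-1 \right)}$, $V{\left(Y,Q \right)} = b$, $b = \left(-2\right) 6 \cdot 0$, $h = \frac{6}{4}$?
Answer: $1296$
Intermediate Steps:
$h = \frac{3}{2}$ ($h = 6 \cdot \frac{1}{4} = \frac{3}{2} \approx 1.5$)
$b = 0$ ($b = \left(-12\right) 0 = 0$)
$V{\left(Y,Q \right)} = 0$
$a = \frac{2}{3}$ ($a = \frac{1}{\frac{3}{2}} = \frac{2}{3} \approx 0.66667$)
$K{\left(M,v \right)} = - \frac{22}{3}$ ($K{\left(M,v \right)} = -8 + \frac{2}{3} = - \frac{22}{3}$)
$F{\left(H,o \right)} = 3 + H$ ($F{\left(H,o \right)} = 3 + \left(H + 0\right) = 3 + H$)
$F^{2}{\left(33,K{\left(6 \left(-2\right),-5 \right)} \right)} = \left(3 + 33\right)^{2} = 36^{2} = 1296$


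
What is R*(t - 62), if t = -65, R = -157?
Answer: 19939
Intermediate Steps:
R*(t - 62) = -157*(-65 - 62) = -157*(-127) = 19939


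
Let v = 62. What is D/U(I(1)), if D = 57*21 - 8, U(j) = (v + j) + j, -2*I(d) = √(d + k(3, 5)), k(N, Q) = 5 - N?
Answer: 73718/3841 + 1189*√3/3841 ≈ 19.729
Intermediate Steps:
I(d) = -√(2 + d)/2 (I(d) = -√(d + (5 - 1*3))/2 = -√(d + (5 - 3))/2 = -√(d + 2)/2 = -√(2 + d)/2)
U(j) = 62 + 2*j (U(j) = (62 + j) + j = 62 + 2*j)
D = 1189 (D = 1197 - 8 = 1189)
D/U(I(1)) = 1189/(62 + 2*(-√(2 + 1)/2)) = 1189/(62 + 2*(-√3/2)) = 1189/(62 - √3)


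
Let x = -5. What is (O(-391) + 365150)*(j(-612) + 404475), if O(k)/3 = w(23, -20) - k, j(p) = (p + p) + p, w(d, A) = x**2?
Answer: 147526124322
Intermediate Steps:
w(d, A) = 25 (w(d, A) = (-5)**2 = 25)
j(p) = 3*p (j(p) = 2*p + p = 3*p)
O(k) = 75 - 3*k (O(k) = 3*(25 - k) = 75 - 3*k)
(O(-391) + 365150)*(j(-612) + 404475) = ((75 - 3*(-391)) + 365150)*(3*(-612) + 404475) = ((75 + 1173) + 365150)*(-1836 + 404475) = (1248 + 365150)*402639 = 366398*402639 = 147526124322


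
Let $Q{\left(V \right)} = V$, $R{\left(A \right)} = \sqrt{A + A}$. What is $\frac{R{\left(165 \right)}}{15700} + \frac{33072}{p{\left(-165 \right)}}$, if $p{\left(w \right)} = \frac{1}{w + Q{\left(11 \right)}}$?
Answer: $-5093088 + \frac{\sqrt{330}}{15700} \approx -5.0931 \cdot 10^{6}$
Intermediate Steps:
$R{\left(A \right)} = \sqrt{2} \sqrt{A}$ ($R{\left(A \right)} = \sqrt{2 A} = \sqrt{2} \sqrt{A}$)
$p{\left(w \right)} = \frac{1}{11 + w}$ ($p{\left(w \right)} = \frac{1}{w + 11} = \frac{1}{11 + w}$)
$\frac{R{\left(165 \right)}}{15700} + \frac{33072}{p{\left(-165 \right)}} = \frac{\sqrt{2} \sqrt{165}}{15700} + \frac{33072}{\frac{1}{11 - 165}} = \sqrt{330} \cdot \frac{1}{15700} + \frac{33072}{\frac{1}{-154}} = \frac{\sqrt{330}}{15700} + \frac{33072}{- \frac{1}{154}} = \frac{\sqrt{330}}{15700} + 33072 \left(-154\right) = \frac{\sqrt{330}}{15700} - 5093088 = -5093088 + \frac{\sqrt{330}}{15700}$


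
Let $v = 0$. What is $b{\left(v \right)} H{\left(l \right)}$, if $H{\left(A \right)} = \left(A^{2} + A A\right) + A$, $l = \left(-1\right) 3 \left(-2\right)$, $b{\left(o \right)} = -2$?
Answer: $-156$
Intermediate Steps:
$l = 6$ ($l = \left(-3\right) \left(-2\right) = 6$)
$H{\left(A \right)} = A + 2 A^{2}$ ($H{\left(A \right)} = \left(A^{2} + A^{2}\right) + A = 2 A^{2} + A = A + 2 A^{2}$)
$b{\left(v \right)} H{\left(l \right)} = - 2 \cdot 6 \left(1 + 2 \cdot 6\right) = - 2 \cdot 6 \left(1 + 12\right) = - 2 \cdot 6 \cdot 13 = \left(-2\right) 78 = -156$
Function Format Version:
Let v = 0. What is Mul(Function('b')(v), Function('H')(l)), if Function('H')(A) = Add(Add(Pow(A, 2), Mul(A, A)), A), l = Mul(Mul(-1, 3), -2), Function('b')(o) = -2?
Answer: -156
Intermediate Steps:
l = 6 (l = Mul(-3, -2) = 6)
Function('H')(A) = Add(A, Mul(2, Pow(A, 2))) (Function('H')(A) = Add(Add(Pow(A, 2), Pow(A, 2)), A) = Add(Mul(2, Pow(A, 2)), A) = Add(A, Mul(2, Pow(A, 2))))
Mul(Function('b')(v), Function('H')(l)) = Mul(-2, Mul(6, Add(1, Mul(2, 6)))) = Mul(-2, Mul(6, Add(1, 12))) = Mul(-2, Mul(6, 13)) = Mul(-2, 78) = -156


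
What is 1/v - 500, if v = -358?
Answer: -179001/358 ≈ -500.00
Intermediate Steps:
1/v - 500 = 1/(-358) - 500 = -1/358 - 500 = -179001/358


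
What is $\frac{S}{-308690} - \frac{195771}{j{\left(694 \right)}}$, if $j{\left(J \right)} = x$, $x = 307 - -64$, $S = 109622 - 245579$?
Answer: $- \frac{60382109943}{114523990} \approx -527.24$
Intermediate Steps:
$S = -135957$ ($S = 109622 - 245579 = -135957$)
$x = 371$ ($x = 307 + 64 = 371$)
$j{\left(J \right)} = 371$
$\frac{S}{-308690} - \frac{195771}{j{\left(694 \right)}} = - \frac{135957}{-308690} - \frac{195771}{371} = \left(-135957\right) \left(- \frac{1}{308690}\right) - \frac{195771}{371} = \frac{135957}{308690} - \frac{195771}{371} = - \frac{60382109943}{114523990}$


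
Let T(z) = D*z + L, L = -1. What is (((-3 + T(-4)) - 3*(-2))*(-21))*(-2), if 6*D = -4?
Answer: 196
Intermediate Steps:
D = -⅔ (D = (⅙)*(-4) = -⅔ ≈ -0.66667)
T(z) = -1 - 2*z/3 (T(z) = -2*z/3 - 1 = -1 - 2*z/3)
(((-3 + T(-4)) - 3*(-2))*(-21))*(-2) = (((-3 + (-1 - ⅔*(-4))) - 3*(-2))*(-21))*(-2) = (((-3 + (-1 + 8/3)) + 6)*(-21))*(-2) = (((-3 + 5/3) + 6)*(-21))*(-2) = ((-4/3 + 6)*(-21))*(-2) = ((14/3)*(-21))*(-2) = -98*(-2) = 196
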